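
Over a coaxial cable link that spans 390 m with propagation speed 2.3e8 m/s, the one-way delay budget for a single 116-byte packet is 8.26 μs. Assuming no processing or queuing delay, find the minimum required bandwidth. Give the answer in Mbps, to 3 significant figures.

141 Mbps

L = 928 bits.
Propagation delay = 390 / 2.3e+08 = 1.69565 μs.
Transmission budget = 8.26 − 1.69565 = 6.56435 μs.
R ≥ L / t_tx = 928 bits / 6.56435e-06 s = 141 Mbps.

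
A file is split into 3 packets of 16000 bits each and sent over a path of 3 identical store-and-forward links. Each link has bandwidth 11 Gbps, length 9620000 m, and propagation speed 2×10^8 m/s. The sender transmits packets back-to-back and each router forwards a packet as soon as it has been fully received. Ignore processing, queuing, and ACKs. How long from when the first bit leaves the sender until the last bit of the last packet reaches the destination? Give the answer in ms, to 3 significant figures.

Per-hop transmission t_tx = L/R = 16000/11000000000 = 0.00145455 ms.
Per-hop propagation t_prop = 9620000/200000000 = 48.1 ms.
Pipeline fill: first packet needs 3·t_tx to clear all hops; remaining 2 packets each add one t_tx.
Total = (3+3-1)·t_tx + 3·t_prop = 5·0.00145455 + 3·48.1 = 144 ms.

144 ms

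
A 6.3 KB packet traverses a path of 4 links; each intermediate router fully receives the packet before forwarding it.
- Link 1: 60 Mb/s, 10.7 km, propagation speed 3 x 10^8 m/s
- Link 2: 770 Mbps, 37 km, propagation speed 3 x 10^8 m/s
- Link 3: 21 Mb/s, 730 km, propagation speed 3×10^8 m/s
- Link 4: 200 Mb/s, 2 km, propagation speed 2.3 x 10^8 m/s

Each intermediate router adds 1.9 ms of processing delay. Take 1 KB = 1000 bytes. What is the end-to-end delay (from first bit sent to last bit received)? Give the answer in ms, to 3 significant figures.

11.9 ms

L = 50400 bits.
Transmission delays (L/R per hop): 0.84, 0.0654545, 2.4, 0.252 ms; sum = 3.55745 ms.
Propagation delays (d/s per hop): 0.0356667, 0.123333, 2.43333, 0.00869565 ms; sum = 2.60103 ms.
Processing at 3 router(s): 3 × 1.9 ms = 5.7 ms.
End-to-end = 11.9 ms.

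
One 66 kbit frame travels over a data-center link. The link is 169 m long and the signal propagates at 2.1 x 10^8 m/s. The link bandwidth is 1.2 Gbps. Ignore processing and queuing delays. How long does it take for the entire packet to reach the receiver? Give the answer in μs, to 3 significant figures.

L = 66000 bits.
Transmission delay = L/R = 66000 / 1200000000 = 55 μs.
Propagation delay = d/s = 169 m / 210000000 m/s = 0.804762 μs.
Total = 55.8 μs.

55.8 μs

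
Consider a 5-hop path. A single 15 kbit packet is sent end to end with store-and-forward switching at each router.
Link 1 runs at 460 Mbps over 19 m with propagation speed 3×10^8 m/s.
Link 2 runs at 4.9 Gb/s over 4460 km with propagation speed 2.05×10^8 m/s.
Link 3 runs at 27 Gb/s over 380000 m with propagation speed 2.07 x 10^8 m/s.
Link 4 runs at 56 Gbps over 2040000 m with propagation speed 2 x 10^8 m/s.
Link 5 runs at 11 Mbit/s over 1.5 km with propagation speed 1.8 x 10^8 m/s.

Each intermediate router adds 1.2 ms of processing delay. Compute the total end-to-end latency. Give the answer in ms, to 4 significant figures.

L = 15000 bits.
Transmission delays (L/R per hop): 0.0326087, 0.00306122, 0.000555556, 0.000267857, 1.36364 ms; sum = 1.40013 ms.
Propagation delays (d/s per hop): 6.33333e-05, 21.7561, 1.83575, 10.2, 0.00833333 ms; sum = 33.8002 ms.
Processing at 4 router(s): 4 × 1.2 ms = 4.8 ms.
End-to-end = 40.00 ms.

40.00 ms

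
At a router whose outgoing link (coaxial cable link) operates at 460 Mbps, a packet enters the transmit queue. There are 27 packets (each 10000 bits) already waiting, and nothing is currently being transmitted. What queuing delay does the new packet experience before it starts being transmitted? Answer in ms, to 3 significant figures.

0.587 ms

Each queued packet: L/R = 10000/460000000 = 0.0217391 ms.
27 queued → 0.586957 ms.
Queuing delay = 0.587 ms.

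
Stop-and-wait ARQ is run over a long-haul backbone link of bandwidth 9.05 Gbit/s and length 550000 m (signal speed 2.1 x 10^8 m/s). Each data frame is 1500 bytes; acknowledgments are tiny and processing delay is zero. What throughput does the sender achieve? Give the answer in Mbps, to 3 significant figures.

t_tx = L/R = 12000/9050000000 = 1.32597e-06 s.
t_prop = 550000/210000000 = 0.00261905 s; RTT = 0.0052381 s.
Cycle = t_tx + RTT = 0.00523942 s.
Throughput = L / cycle = 12000 / 0.00523942 = 2.29 Mbps.

2.29 Mbps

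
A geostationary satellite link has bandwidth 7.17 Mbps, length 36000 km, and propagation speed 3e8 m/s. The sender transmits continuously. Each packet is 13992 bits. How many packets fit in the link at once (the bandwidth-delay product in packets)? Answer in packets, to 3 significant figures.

61.5 packets

Propagation delay = 36000000 / 300000000 = 0.12 s.
BDP = R × t_prop = 7170000 × 0.12 = 860400 bits.
In packets of 13992 bits: 61.5 packets.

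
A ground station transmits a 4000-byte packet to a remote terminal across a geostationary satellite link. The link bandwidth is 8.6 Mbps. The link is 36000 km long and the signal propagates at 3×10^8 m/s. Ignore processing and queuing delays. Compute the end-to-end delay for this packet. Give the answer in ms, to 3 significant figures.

124 ms

L = 4000 × 8 = 32000 bits.
Transmission delay = L/R = 32000 / 8600000 = 3.72093 ms.
Propagation delay = d/s = 36000000 m / 300000000 m/s = 120 ms.
Total = 124 ms.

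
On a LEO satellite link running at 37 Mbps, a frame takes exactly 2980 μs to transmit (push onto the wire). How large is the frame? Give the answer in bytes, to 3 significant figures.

13800 bytes

L = R × t_tx = 37000000 b/s × 0.00298 s = 110260 bits.
In bytes: 110260 / 8 = 13800 bytes.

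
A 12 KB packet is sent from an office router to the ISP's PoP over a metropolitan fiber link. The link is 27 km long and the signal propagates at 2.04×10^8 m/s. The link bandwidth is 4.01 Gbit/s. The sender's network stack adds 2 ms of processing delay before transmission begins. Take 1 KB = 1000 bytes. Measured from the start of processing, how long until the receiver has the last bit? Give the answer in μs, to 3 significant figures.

2160 μs

L = 96000 bits.
Transmission delay = L/R = 96000 / 4010000000 = 23.9401 μs.
Propagation delay = d/s = 27000 m / 204000000 m/s = 132.353 μs.
Plus processing delay 2 ms = 2000 μs.
Total = 2160 μs.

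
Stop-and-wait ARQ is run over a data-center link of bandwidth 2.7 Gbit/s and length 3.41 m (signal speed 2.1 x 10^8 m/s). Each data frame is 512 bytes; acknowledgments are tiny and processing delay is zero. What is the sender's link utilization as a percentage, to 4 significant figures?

97.90 %

t_tx = L/R = 4096/2700000000 = 1.51704e-06 s.
t_prop = 3.41/210000000 = 1.62381e-08 s; RTT = 3.24762e-08 s.
Cycle = t_tx + RTT = 1.54951e-06 s.
Utilization = t_tx / cycle = 1.51704e-06/1.54951e-06 = 97.90 %.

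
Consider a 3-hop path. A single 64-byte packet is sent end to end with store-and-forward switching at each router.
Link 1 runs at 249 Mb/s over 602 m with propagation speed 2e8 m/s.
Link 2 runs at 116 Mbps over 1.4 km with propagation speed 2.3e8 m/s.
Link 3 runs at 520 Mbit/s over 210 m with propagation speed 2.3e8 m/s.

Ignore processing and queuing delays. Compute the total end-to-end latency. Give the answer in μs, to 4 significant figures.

17.46 μs

L = 64 × 8 = 512 bits.
Transmission delays (L/R per hop): 2.05622, 4.41379, 0.984615 μs; sum = 7.45463 μs.
Propagation delays (d/s per hop): 3.01, 6.08696, 0.913043 μs; sum = 10.01 μs.
End-to-end = 17.46 μs.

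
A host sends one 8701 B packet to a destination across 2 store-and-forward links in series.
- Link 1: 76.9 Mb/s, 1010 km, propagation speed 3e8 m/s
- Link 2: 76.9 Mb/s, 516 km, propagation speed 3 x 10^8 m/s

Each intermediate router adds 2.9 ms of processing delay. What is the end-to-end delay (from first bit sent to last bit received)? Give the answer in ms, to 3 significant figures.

9.80 ms

L = 8701 × 8 = 69608 bits.
Transmission delay per hop = L/R = 69608/76900000 = 0.905176 ms; 2 hops → 1.81035 ms.
Propagation delays (d/s per hop): 3.36667, 1.72 ms; sum = 5.08667 ms.
Processing at 1 router(s): 1 × 2.9 ms = 2.9 ms.
End-to-end = 9.80 ms.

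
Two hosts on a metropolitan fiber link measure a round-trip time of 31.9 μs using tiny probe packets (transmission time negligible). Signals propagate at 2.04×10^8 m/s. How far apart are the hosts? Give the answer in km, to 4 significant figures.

3.254 km

One-way propagation = RTT/2 = 15.95 μs.
d = s × t = 204000000 × 1.595e-05 = 3.254 km.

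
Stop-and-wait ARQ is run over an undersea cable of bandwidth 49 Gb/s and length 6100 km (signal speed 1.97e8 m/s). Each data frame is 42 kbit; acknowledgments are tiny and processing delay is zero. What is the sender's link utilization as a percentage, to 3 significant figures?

t_tx = L/R = 42000/49000000000 = 8.57143e-07 s.
t_prop = 6100000/197000000 = 0.0309645 s; RTT = 0.0619289 s.
Cycle = t_tx + RTT = 0.0619298 s.
Utilization = t_tx / cycle = 8.57143e-07/0.0619298 = 0.00138 %.

0.00138 %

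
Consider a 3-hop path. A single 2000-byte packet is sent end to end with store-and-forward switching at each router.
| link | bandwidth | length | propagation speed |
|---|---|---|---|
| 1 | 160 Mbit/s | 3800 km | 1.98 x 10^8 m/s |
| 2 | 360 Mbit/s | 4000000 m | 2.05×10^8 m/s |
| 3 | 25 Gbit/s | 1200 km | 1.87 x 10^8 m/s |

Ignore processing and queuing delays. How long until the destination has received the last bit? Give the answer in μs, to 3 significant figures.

L = 2000 × 8 = 16000 bits.
Transmission delays (L/R per hop): 100, 44.4444, 0.64 μs; sum = 145.084 μs.
Propagation delays (d/s per hop): 19191.9, 19512.2, 6417.11 μs; sum = 45121.2 μs.
End-to-end = 45300 μs.

45300 μs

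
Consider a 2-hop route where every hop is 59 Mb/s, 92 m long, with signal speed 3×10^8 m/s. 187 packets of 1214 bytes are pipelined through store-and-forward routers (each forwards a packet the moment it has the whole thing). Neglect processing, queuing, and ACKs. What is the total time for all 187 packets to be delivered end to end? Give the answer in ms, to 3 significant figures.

30.9 ms

Per-hop transmission t_tx = L/R = 9712/59000000 = 0.16461 ms.
Per-hop propagation t_prop = 92/300000000 = 0.000306667 ms.
Pipeline fill: first packet needs 2·t_tx to clear all hops; remaining 186 packets each add one t_tx.
Total = (2+187-1)·t_tx + 2·t_prop = 188·0.16461 + 2·0.000306667 = 30.9 ms.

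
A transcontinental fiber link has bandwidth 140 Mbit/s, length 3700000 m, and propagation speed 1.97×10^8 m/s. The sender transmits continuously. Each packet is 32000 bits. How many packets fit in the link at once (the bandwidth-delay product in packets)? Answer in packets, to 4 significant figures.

Propagation delay = 3700000 / 197000000 = 0.0187817 s.
BDP = R × t_prop = 140000000 × 0.0187817 = 2629440 bits.
In packets of 32000 bits: 82.17 packets.

82.17 packets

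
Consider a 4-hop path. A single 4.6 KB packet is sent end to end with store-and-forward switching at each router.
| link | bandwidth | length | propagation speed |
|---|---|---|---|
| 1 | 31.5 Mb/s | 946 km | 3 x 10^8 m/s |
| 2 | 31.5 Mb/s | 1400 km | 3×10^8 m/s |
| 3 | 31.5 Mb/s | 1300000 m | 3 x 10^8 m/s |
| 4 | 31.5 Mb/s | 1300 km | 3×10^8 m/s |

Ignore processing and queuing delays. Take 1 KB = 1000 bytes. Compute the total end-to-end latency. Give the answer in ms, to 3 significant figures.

L = 36800 bits.
Transmission delay per hop = L/R = 36800/31500000 = 1.16825 ms; 4 hops → 4.67302 ms.
Propagation delays (d/s per hop): 3.15333, 4.66667, 4.33333, 4.33333 ms; sum = 16.4867 ms.
End-to-end = 21.2 ms.

21.2 ms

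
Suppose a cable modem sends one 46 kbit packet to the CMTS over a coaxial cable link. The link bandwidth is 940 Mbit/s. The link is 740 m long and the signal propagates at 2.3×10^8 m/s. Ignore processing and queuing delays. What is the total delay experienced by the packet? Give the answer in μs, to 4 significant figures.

L = 46000 bits.
Transmission delay = L/R = 46000 / 940000000 = 48.9362 μs.
Propagation delay = d/s = 740 m / 2.3e+08 m/s = 3.21739 μs.
Total = 52.15 μs.

52.15 μs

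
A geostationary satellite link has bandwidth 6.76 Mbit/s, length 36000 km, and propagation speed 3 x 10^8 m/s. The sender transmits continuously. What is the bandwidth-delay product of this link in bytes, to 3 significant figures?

Propagation delay = 36000000 / 300000000 = 0.12 s.
BDP = R × t_prop = 6760000 × 0.12 = 811200 bits.
In bytes: 811200/8 = 101000 bytes.

101000 bytes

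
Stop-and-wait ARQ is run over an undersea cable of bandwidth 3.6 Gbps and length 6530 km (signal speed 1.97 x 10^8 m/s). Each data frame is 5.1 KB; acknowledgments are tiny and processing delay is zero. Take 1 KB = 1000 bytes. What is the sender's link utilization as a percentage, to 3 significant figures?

0.0171 %

t_tx = L/R = 40800/3600000000 = 1.13333e-05 s.
t_prop = 6530000/197000000 = 0.0331472 s; RTT = 0.0662944 s.
Cycle = t_tx + RTT = 0.0663057 s.
Utilization = t_tx / cycle = 1.13333e-05/0.0663057 = 0.0171 %.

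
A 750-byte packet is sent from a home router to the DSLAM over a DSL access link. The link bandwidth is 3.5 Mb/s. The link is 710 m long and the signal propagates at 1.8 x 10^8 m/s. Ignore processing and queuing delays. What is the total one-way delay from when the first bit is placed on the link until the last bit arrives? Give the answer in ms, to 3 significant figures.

1.72 ms

L = 750 × 8 = 6000 bits.
Transmission delay = L/R = 6000 / 3500000 = 1.71429 ms.
Propagation delay = d/s = 710 m / 180000000 m/s = 0.00394444 ms.
Total = 1.72 ms.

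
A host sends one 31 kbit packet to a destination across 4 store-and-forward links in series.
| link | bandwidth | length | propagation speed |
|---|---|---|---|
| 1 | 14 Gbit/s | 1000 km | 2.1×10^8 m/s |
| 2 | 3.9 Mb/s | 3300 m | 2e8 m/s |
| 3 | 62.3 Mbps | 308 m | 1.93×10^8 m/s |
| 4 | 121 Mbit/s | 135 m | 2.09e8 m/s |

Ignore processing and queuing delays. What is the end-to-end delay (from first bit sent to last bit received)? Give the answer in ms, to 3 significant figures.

13.5 ms

L = 31000 bits.
Transmission delays (L/R per hop): 0.00221429, 7.94872, 0.497592, 0.256198 ms; sum = 8.70472 ms.
Propagation delays (d/s per hop): 4.7619, 0.0165, 0.00159585, 0.000645933 ms; sum = 4.78065 ms.
End-to-end = 13.5 ms.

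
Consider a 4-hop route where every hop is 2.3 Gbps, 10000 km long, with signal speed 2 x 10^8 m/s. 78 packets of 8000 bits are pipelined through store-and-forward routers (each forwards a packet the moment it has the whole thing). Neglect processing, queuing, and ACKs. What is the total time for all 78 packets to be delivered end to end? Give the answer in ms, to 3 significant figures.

200 ms

Per-hop transmission t_tx = L/R = 8000/2300000000 = 0.00347826 ms.
Per-hop propagation t_prop = 10000000/200000000 = 50 ms.
Pipeline fill: first packet needs 4·t_tx to clear all hops; remaining 77 packets each add one t_tx.
Total = (4+78-1)·t_tx + 4·t_prop = 81·0.00347826 + 4·50 = 200 ms.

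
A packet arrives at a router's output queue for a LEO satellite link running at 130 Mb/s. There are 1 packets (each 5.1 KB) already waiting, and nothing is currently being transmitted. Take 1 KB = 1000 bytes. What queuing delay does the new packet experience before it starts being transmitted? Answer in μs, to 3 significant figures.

Each queued packet: L/R = 40800/130000000 = 313.846 μs.
1 queued → 313.846 μs.
Queuing delay = 314 μs.

314 μs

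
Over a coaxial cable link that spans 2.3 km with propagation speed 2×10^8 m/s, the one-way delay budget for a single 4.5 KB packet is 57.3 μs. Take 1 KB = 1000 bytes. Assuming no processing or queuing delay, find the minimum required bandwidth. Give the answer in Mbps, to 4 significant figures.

L = 36000 bits.
Propagation delay = 2300 / 200000000 = 11.5 μs.
Transmission budget = 57.3 − 11.5 = 45.8 μs.
R ≥ L / t_tx = 36000 bits / 4.58e-05 s = 786.0 Mbps.

786.0 Mbps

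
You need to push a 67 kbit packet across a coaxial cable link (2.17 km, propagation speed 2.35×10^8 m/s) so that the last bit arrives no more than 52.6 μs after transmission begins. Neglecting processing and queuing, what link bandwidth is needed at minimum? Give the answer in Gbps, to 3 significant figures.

1.54 Gbps

Propagation delay = 2170 / 235000000 = 9.23404 μs.
Transmission budget = 52.6 − 9.23404 = 43.366 μs.
R ≥ L / t_tx = 67000 bits / 4.3366e-05 s = 1.54 Gbps.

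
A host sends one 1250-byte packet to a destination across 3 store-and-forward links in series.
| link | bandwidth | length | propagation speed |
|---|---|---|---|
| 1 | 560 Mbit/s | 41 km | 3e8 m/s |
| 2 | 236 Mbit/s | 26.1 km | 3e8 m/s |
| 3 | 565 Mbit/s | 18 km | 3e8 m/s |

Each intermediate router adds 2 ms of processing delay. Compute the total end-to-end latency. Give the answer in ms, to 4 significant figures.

L = 1250 × 8 = 10000 bits.
Transmission delays (L/R per hop): 0.0178571, 0.0423729, 0.0176991 ms; sum = 0.0779291 ms.
Propagation delays (d/s per hop): 0.136667, 0.087, 0.06 ms; sum = 0.283667 ms.
Processing at 2 router(s): 2 × 2 ms = 4 ms.
End-to-end = 4.362 ms.

4.362 ms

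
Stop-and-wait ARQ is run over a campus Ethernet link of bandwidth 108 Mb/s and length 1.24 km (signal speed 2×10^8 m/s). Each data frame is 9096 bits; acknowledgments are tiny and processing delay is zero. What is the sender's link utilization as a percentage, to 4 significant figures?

87.17 %

t_tx = L/R = 9096/108000000 = 8.42222e-05 s.
t_prop = 1240/200000000 = 6.2e-06 s; RTT = 1.24e-05 s.
Cycle = t_tx + RTT = 9.66222e-05 s.
Utilization = t_tx / cycle = 8.42222e-05/9.66222e-05 = 87.17 %.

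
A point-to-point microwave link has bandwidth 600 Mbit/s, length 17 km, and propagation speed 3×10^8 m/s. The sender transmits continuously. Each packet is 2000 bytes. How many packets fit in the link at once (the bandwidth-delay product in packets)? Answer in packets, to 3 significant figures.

2.13 packets

Propagation delay = 17000 / 300000000 = 5.66667e-05 s.
BDP = R × t_prop = 600000000 × 5.66667e-05 = 34000 bits.
In packets of 16000 bits: 2.13 packets.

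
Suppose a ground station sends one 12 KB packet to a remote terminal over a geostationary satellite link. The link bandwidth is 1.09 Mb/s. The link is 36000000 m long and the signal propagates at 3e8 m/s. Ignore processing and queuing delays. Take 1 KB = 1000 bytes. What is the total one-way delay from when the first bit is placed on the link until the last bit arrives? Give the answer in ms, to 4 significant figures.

208.1 ms

L = 96000 bits.
Transmission delay = L/R = 96000 / 1090000 = 88.0734 ms.
Propagation delay = d/s = 36000000 m / 300000000 m/s = 120 ms.
Total = 208.1 ms.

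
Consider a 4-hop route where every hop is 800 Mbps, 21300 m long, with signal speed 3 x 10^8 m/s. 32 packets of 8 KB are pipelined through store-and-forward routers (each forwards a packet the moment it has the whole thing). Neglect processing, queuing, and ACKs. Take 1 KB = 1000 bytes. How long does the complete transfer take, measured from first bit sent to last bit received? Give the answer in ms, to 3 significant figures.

3.08 ms

Per-hop transmission t_tx = L/R = 64000/800000000 = 0.08 ms.
Per-hop propagation t_prop = 21300/300000000 = 0.071 ms.
Pipeline fill: first packet needs 4·t_tx to clear all hops; remaining 31 packets each add one t_tx.
Total = (4+32-1)·t_tx + 4·t_prop = 35·0.08 + 4·0.071 = 3.08 ms.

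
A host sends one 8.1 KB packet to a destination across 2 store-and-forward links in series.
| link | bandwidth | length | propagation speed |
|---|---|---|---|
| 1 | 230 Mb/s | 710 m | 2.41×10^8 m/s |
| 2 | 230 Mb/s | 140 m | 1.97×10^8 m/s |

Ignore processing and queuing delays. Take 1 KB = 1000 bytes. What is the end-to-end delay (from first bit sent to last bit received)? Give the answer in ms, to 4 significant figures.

L = 64800 bits.
Transmission delay per hop = L/R = 64800/230000000 = 0.281739 ms; 2 hops → 0.563478 ms.
Propagation delays (d/s per hop): 0.00294606, 0.00071066 ms; sum = 0.00365672 ms.
End-to-end = 0.5671 ms.

0.5671 ms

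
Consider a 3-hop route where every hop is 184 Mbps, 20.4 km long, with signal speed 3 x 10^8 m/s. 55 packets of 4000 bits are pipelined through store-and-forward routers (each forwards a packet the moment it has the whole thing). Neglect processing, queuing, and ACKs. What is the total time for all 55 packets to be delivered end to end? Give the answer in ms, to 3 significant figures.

1.44 ms

Per-hop transmission t_tx = L/R = 4000/184000000 = 0.0217391 ms.
Per-hop propagation t_prop = 20400/300000000 = 0.068 ms.
Pipeline fill: first packet needs 3·t_tx to clear all hops; remaining 54 packets each add one t_tx.
Total = (3+55-1)·t_tx + 3·t_prop = 57·0.0217391 + 3·0.068 = 1.44 ms.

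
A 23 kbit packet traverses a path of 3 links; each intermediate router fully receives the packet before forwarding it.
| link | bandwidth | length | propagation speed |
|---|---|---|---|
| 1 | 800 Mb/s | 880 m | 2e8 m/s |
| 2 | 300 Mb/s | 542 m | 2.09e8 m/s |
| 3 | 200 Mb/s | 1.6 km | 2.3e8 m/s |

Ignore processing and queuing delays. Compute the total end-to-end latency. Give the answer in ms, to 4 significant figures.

L = 23000 bits.
Transmission delays (L/R per hop): 0.02875, 0.0766667, 0.115 ms; sum = 0.220417 ms.
Propagation delays (d/s per hop): 0.0044, 0.0025933, 0.00695652 ms; sum = 0.0139498 ms.
End-to-end = 0.2344 ms.

0.2344 ms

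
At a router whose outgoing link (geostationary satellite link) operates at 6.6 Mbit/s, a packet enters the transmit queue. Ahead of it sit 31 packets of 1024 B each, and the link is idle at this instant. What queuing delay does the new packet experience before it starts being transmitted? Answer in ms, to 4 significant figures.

38.48 ms

Each queued packet: L/R = 8192/6600000 = 1.24121 ms.
31 queued → 38.4776 ms.
Queuing delay = 38.48 ms.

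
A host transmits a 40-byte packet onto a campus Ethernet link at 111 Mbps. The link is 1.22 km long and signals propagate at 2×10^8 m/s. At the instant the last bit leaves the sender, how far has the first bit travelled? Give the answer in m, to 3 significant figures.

t_tx = L/R = 320/111000000 = 2.88288e-06 s.
Distance = s × t_tx = 200000000 × 2.88288e-06 = 577 m.

577 m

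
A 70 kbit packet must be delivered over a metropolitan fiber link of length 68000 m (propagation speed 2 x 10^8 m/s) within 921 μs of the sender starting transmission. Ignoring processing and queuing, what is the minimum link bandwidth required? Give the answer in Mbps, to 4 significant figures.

120.5 Mbps

Propagation delay = 68000 / 200000000 = 340 μs.
Transmission budget = 921 − 340 = 581 μs.
R ≥ L / t_tx = 70000 bits / 0.000581 s = 120.5 Mbps.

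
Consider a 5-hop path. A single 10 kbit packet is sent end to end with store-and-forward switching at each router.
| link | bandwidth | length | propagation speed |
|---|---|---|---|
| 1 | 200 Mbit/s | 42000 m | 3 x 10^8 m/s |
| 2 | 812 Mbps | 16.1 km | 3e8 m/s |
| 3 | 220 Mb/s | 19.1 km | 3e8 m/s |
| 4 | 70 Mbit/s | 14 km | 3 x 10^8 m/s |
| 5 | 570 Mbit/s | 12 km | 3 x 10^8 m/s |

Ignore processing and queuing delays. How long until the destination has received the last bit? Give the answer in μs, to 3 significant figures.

612 μs

L = 10000 bits.
Transmission delays (L/R per hop): 50, 12.3153, 45.4545, 142.857, 17.5439 μs; sum = 268.171 μs.
Propagation delays (d/s per hop): 140, 53.6667, 63.6667, 46.6667, 40 μs; sum = 344 μs.
End-to-end = 612 μs.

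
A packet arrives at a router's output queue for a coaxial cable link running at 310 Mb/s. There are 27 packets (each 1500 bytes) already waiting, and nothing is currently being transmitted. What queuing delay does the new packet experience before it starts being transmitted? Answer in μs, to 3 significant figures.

Each queued packet: L/R = 12000/310000000 = 38.7097 μs.
27 queued → 1045.16 μs.
Queuing delay = 1050 μs.

1050 μs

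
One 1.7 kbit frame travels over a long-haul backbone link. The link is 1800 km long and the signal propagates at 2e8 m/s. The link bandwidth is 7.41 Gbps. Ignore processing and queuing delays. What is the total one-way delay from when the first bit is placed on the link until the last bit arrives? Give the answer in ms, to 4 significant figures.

9.000 ms

L = 1700 bits.
Transmission delay = L/R = 1700 / 7410000000 = 0.00022942 ms.
Propagation delay = d/s = 1800000 m / 200000000 m/s = 9 ms.
Total = 9.000 ms.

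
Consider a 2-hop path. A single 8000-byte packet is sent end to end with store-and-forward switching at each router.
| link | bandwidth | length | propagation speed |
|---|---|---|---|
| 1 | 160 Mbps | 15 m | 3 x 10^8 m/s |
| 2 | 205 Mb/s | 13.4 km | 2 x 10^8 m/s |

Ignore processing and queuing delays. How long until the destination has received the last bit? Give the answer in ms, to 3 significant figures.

L = 8000 × 8 = 64000 bits.
Transmission delays (L/R per hop): 0.4, 0.312195 ms; sum = 0.712195 ms.
Propagation delays (d/s per hop): 5e-05, 0.067 ms; sum = 0.06705 ms.
End-to-end = 0.779 ms.

0.779 ms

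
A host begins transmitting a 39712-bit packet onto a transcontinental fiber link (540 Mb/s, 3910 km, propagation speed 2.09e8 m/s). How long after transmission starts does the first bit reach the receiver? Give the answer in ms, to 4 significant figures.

First bit experiences only propagation delay: d/s = 3910000/209000000 = 18.71 ms.

18.71 ms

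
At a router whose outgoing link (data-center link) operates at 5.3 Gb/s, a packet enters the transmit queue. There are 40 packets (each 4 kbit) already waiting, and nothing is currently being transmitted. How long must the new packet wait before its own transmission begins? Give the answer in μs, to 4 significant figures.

Each queued packet: L/R = 4000/5300000000 = 0.754717 μs.
40 queued → 30.1887 μs.
Queuing delay = 30.19 μs.

30.19 μs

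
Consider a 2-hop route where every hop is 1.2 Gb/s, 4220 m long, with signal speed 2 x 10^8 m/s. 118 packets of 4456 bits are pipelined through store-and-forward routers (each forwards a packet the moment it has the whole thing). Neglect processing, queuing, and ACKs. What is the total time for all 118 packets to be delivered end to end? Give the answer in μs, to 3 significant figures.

Per-hop transmission t_tx = L/R = 4456/1200000000 = 3.71333 μs.
Per-hop propagation t_prop = 4220/200000000 = 21.1 μs.
Pipeline fill: first packet needs 2·t_tx to clear all hops; remaining 117 packets each add one t_tx.
Total = (2+118-1)·t_tx + 2·t_prop = 119·3.71333 + 2·21.1 = 484 μs.

484 μs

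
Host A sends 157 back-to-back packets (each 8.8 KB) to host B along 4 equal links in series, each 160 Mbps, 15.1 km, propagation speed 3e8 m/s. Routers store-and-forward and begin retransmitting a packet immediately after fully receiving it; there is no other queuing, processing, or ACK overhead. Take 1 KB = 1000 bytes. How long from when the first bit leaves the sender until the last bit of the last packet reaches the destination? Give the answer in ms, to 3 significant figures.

70.6 ms

Per-hop transmission t_tx = L/R = 70400/160000000 = 0.44 ms.
Per-hop propagation t_prop = 15100/300000000 = 0.0503333 ms.
Pipeline fill: first packet needs 4·t_tx to clear all hops; remaining 156 packets each add one t_tx.
Total = (4+157-1)·t_tx + 4·t_prop = 160·0.44 + 4·0.0503333 = 70.6 ms.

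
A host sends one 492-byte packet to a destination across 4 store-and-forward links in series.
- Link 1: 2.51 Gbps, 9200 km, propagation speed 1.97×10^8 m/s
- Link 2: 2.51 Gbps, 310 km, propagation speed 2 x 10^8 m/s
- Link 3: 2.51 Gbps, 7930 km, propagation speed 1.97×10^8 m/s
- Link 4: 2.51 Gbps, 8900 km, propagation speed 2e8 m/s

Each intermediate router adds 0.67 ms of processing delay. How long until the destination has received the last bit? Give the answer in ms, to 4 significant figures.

135.0 ms

L = 492 × 8 = 3936 bits.
Transmission delay per hop = L/R = 3936/2510000000 = 0.00156813 ms; 4 hops → 0.00627251 ms.
Propagation delays (d/s per hop): 46.7005, 1.55, 40.2538, 44.5 ms; sum = 133.004 ms.
Processing at 3 router(s): 3 × 0.67 ms = 2.01 ms.
End-to-end = 135.0 ms.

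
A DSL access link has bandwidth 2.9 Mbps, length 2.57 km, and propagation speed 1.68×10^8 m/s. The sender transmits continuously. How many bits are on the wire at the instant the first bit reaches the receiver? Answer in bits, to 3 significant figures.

44.4 bits

Propagation delay = 2570 / 168000000 = 1.52976e-05 s.
BDP = R × t_prop = 2900000 × 1.52976e-05 = 44.3631 bits.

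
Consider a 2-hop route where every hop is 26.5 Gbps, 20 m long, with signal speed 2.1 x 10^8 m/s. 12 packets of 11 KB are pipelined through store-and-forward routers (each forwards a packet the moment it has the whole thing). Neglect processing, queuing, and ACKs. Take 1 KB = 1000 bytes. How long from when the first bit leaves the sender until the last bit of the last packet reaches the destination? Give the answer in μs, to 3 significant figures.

43.4 μs

Per-hop transmission t_tx = L/R = 88000/26500000000 = 3.32075 μs.
Per-hop propagation t_prop = 20/210000000 = 0.0952381 μs.
Pipeline fill: first packet needs 2·t_tx to clear all hops; remaining 11 packets each add one t_tx.
Total = (2+12-1)·t_tx + 2·t_prop = 13·3.32075 + 2·0.0952381 = 43.4 μs.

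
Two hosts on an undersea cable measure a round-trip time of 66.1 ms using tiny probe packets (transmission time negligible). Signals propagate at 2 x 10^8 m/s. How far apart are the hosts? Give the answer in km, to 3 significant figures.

One-way propagation = RTT/2 = 33.05 ms.
d = s × t = 200000000 × 0.03305 = 6610 km.

6610 km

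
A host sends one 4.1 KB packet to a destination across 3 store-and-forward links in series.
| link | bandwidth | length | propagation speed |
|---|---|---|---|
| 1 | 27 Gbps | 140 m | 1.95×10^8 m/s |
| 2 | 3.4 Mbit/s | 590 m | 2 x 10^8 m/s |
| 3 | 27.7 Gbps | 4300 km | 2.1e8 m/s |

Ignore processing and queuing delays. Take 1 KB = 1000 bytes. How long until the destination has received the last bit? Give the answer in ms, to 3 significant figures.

L = 32800 bits.
Transmission delays (L/R per hop): 0.00121481, 9.64706, 0.00118412 ms; sum = 9.64946 ms.
Propagation delays (d/s per hop): 0.000717949, 0.00295, 20.4762 ms; sum = 20.4799 ms.
End-to-end = 30.1 ms.

30.1 ms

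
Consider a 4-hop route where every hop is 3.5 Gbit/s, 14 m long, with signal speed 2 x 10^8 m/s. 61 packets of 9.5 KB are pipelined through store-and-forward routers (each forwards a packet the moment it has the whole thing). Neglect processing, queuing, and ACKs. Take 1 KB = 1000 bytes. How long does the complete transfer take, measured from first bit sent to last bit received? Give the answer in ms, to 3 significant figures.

Per-hop transmission t_tx = L/R = 76000/3500000000 = 0.0217143 ms.
Per-hop propagation t_prop = 14/200000000 = 7e-05 ms.
Pipeline fill: first packet needs 4·t_tx to clear all hops; remaining 60 packets each add one t_tx.
Total = (4+61-1)·t_tx + 4·t_prop = 64·0.0217143 + 4·7e-05 = 1.39 ms.

1.39 ms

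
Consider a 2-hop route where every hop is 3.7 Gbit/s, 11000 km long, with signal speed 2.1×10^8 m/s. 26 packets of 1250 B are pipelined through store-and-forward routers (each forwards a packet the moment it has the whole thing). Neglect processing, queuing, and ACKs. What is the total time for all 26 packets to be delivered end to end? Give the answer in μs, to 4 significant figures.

104800 μs

Per-hop transmission t_tx = L/R = 10000/3700000000 = 2.7027 μs.
Per-hop propagation t_prop = 11000000/210000000 = 52381 μs.
Pipeline fill: first packet needs 2·t_tx to clear all hops; remaining 25 packets each add one t_tx.
Total = (2+26-1)·t_tx + 2·t_prop = 27·2.7027 + 2·52381 = 104800 μs.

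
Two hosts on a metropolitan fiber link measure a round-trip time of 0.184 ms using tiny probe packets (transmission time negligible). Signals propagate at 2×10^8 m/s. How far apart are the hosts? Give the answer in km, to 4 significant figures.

18.40 km

One-way propagation = RTT/2 = 0.092 ms.
d = s × t = 200000000 × 9.2e-05 = 18.40 km.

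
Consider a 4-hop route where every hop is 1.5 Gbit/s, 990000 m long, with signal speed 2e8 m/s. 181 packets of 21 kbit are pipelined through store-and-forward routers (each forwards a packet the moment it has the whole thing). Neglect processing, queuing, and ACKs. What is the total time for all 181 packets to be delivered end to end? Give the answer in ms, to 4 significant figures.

Per-hop transmission t_tx = L/R = 21000/1500000000 = 0.014 ms.
Per-hop propagation t_prop = 990000/200000000 = 4.95 ms.
Pipeline fill: first packet needs 4·t_tx to clear all hops; remaining 180 packets each add one t_tx.
Total = (4+181-1)·t_tx + 4·t_prop = 184·0.014 + 4·4.95 = 22.38 ms.

22.38 ms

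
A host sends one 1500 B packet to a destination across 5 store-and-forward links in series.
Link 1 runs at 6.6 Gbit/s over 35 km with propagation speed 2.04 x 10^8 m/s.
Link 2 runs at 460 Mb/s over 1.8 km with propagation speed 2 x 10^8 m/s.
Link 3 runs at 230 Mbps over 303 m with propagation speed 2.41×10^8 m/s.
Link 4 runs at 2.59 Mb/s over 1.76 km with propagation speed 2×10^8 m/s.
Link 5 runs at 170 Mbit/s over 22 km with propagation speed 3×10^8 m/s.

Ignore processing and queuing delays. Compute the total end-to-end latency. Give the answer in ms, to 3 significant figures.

L = 1500 × 8 = 12000 bits.
Transmission delays (L/R per hop): 0.00181818, 0.026087, 0.0521739, 4.6332, 0.0705882 ms; sum = 4.78387 ms.
Propagation delays (d/s per hop): 0.171569, 0.009, 0.00125726, 0.0088, 0.0733333 ms; sum = 0.263959 ms.
End-to-end = 5.05 ms.

5.05 ms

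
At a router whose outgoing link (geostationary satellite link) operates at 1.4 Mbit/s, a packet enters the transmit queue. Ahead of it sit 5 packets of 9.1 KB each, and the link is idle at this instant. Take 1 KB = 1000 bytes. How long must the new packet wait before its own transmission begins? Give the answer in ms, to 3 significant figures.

Each queued packet: L/R = 72800/1400000 = 52 ms.
5 queued → 260 ms.
Queuing delay = 260 ms.

260 ms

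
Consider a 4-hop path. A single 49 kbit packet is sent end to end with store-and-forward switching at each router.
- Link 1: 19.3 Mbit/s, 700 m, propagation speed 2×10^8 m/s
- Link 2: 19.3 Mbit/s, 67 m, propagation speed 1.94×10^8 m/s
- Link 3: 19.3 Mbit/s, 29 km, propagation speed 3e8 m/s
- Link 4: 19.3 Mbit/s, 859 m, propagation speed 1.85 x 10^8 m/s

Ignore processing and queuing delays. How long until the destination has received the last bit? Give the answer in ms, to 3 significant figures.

L = 49000 bits.
Transmission delay per hop = L/R = 49000/19300000 = 2.53886 ms; 4 hops → 10.1554 ms.
Propagation delays (d/s per hop): 0.0035, 0.000345361, 0.0966667, 0.00464324 ms; sum = 0.105155 ms.
End-to-end = 10.3 ms.

10.3 ms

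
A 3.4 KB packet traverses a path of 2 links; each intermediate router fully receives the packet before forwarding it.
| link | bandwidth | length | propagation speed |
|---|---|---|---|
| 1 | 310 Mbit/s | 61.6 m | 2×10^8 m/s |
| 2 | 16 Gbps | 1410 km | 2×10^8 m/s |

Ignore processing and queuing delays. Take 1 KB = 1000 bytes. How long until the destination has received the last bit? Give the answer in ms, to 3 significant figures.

7.14 ms

L = 27200 bits.
Transmission delays (L/R per hop): 0.0877419, 0.0017 ms; sum = 0.0894419 ms.
Propagation delays (d/s per hop): 0.000308, 7.05 ms; sum = 7.05031 ms.
End-to-end = 7.14 ms.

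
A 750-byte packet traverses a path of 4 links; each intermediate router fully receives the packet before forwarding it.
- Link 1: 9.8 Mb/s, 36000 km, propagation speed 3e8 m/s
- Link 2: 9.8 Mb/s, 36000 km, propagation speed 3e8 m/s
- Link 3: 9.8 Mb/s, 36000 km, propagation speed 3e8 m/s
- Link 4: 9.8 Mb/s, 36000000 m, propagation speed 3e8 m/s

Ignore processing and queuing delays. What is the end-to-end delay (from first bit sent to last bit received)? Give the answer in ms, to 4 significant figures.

482.4 ms

L = 750 × 8 = 6000 bits.
Transmission delay per hop = L/R = 6000/9800000 = 0.612245 ms; 4 hops → 2.44898 ms.
Propagation delays (d/s per hop): 120, 120, 120, 120 ms; sum = 480 ms.
End-to-end = 482.4 ms.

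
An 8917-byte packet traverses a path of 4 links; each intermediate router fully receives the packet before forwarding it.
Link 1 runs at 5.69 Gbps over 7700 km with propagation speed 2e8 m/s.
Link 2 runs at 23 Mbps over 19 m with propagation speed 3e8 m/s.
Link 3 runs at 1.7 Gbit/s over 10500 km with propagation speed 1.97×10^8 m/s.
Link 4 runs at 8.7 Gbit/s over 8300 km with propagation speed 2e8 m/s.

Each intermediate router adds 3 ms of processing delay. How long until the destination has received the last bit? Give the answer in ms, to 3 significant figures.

145 ms

L = 8917 × 8 = 71336 bits.
Transmission delays (L/R per hop): 0.0125371, 3.10157, 0.0419624, 0.00819954 ms; sum = 3.16426 ms.
Propagation delays (d/s per hop): 38.5, 6.33333e-05, 53.2995, 41.5 ms; sum = 133.3 ms.
Processing at 3 router(s): 3 × 3 ms = 9 ms.
End-to-end = 145 ms.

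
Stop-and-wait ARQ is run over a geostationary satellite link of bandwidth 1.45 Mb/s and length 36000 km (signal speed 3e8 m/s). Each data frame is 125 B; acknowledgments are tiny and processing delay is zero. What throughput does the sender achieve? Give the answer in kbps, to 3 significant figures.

t_tx = L/R = 1000/1450000 = 0.000689655 s.
t_prop = 36000000/300000000 = 0.12 s; RTT = 0.24 s.
Cycle = t_tx + RTT = 0.24069 s.
Throughput = L / cycle = 1000 / 0.24069 = 4.15 kbps.

4.15 kbps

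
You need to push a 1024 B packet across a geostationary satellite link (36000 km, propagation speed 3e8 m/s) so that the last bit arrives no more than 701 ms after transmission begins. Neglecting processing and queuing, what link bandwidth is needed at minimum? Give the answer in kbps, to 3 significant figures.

14.1 kbps

L = 8192 bits.
Propagation delay = 36000000 / 300000000 = 120 ms.
Transmission budget = 701 − 120 = 581 ms.
R ≥ L / t_tx = 8192 bits / 0.581 s = 14.1 kbps.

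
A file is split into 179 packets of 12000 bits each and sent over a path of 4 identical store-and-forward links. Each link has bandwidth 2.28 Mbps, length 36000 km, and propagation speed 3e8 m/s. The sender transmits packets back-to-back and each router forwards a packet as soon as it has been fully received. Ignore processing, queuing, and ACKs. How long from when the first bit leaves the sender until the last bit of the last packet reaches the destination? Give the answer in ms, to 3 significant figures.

1440 ms

Per-hop transmission t_tx = L/R = 12000/2280000 = 5.26316 ms.
Per-hop propagation t_prop = 36000000/300000000 = 120 ms.
Pipeline fill: first packet needs 4·t_tx to clear all hops; remaining 178 packets each add one t_tx.
Total = (4+179-1)·t_tx + 4·t_prop = 182·5.26316 + 4·120 = 1440 ms.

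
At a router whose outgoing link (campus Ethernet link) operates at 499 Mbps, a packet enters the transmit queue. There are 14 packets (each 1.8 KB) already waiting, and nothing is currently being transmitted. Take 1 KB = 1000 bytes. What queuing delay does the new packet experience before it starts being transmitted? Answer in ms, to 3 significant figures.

0.404 ms

Each queued packet: L/R = 14400/499000000 = 0.0288577 ms.
14 queued → 0.404008 ms.
Queuing delay = 0.404 ms.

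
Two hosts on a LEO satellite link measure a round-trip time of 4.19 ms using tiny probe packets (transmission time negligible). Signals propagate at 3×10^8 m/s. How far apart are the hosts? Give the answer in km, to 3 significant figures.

One-way propagation = RTT/2 = 2.095 ms.
d = s × t = 300000000 × 0.002095 = 629 km.

629 km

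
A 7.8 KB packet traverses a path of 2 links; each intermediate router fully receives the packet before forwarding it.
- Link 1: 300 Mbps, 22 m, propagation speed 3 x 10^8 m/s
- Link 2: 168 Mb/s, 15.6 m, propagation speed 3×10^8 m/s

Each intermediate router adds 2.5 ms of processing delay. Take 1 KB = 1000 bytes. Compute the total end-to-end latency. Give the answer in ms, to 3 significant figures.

L = 62400 bits.
Transmission delays (L/R per hop): 0.208, 0.371429 ms; sum = 0.579429 ms.
Propagation delays (d/s per hop): 7.33333e-05, 5.2e-05 ms; sum = 0.000125333 ms.
Processing at 1 router(s): 1 × 2.5 ms = 2.5 ms.
End-to-end = 3.08 ms.

3.08 ms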